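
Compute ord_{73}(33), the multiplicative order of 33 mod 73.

Since 33 ∈ (Z/73Z)^×, its order divides φ(73) = 73 − 1 = 72 = 2^3 · 3^2.
Divisors of 72: 1, 2, 3, 4, 6, 8, 9, 12, 18, 24, 36, 72.
Check 33^d mod 73 for each divisor in increasing order:
33^1 ≡ 33 (mod 73)
33^2 ≡ 67 (mod 73)
33^3 ≡ 21 (mod 73)
33^4 ≡ 36 (mod 73)
33^6 ≡ 3 (mod 73)
33^8 ≡ 55 (mod 73)
33^9 ≡ 63 (mod 73)
33^12 ≡ 9 (mod 73)
33^18 ≡ 27 (mod 73)
33^24 ≡ 8 (mod 73)
33^36 ≡ 72 (mod 73)
33^72 ≡ 1 (mod 73) ✓
Hence ord(33) = 72.

72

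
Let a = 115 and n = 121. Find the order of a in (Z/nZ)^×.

55

By Lagrange's theorem, ord_121(115) divides φ(121) = φ(11^2) = 11·(11−1) = 110 = 2 · 5 · 11.
Divisors of 110: 1, 2, 5, 10, 11, 22, 55, 110.
Check 115^d mod 121 for each divisor in increasing order:
115^1 ≡ 115 (mod 121)
115^2 ≡ 36 (mod 121)
115^5 ≡ 89 (mod 121)
115^10 ≡ 56 (mod 121)
115^11 ≡ 27 (mod 121)
115^22 ≡ 3 (mod 121)
115^55 ≡ 1 (mod 121) ✓
Therefore the multiplicative order of 115 modulo 121 is 55.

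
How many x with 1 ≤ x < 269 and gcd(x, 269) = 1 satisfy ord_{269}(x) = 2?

1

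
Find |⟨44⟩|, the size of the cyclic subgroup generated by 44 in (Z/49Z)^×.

21

The order of 44 must divide φ(49) = φ(7^2) = 7·(7−1) = 42 = 2 · 3 · 7.
Divisors of 42: 1, 2, 3, 6, 7, 14, 21, 42.
Evaluate successive powers at the divisors of 42:
44^1 ≡ 44 (mod 49)
44^2 ≡ 25 (mod 49)
44^3 ≡ 22 (mod 49)
44^6 ≡ 43 (mod 49)
44^7 ≡ 30 (mod 49)
44^14 ≡ 18 (mod 49)
44^21 ≡ 1 (mod 49) ✓
Therefore the multiplicative order of 44 modulo 49 is 21.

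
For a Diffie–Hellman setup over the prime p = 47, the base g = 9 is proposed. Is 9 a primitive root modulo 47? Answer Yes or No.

φ(47) = 47 − 1 = 46 = 2 · 23.
9 is a primitive root mod 47 iff 9^(φ(47)/q) ≢ 1 for every prime q | φ(47), i.e. q ∈ {2, 23}.
9^23 ≡ 1 (mod 47)  [q = 2: ≡ 1 ✗]
9^2 ≡ 34 (mod 47)  [q = 23: ≢ 1 ✓]
Since 9^23 ≡ 1, the order of 9 divides 23 < 46, so 9 is not a primitive root.

No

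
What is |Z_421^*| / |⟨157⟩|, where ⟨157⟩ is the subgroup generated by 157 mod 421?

3

Since 157 ∈ (Z/421Z)^×, its order divides φ(421) = 421 − 1 = 420 = 2^2 · 3 · 5 · 7.
Divisors of 420: 1, 2, 3, 4, 5, 6, 7, 10, 12, 14, 15, 20, 21, 28, 30, 35, 42, 60, 70, 84, 105, 140, 210, 420.
Check 157^d mod 421 for each divisor in increasing order:
157^1 ≡ 157 (mod 421)
157^2 ≡ 231 (mod 421)
157^3 ≡ 61 (mod 421)
157^4 ≡ 315 (mod 421)
157^5 ≡ 198 (mod 421)
157^6 ≡ 353 (mod 421)
157^7 ≡ 270 (mod 421)
157^10 ≡ 51 (mod 421)
157^12 ≡ 414 (mod 421)
157^14 ≡ 67 (mod 421)
157^15 ≡ 415 (mod 421)
157^20 ≡ 75 (mod 421)
157^21 ≡ 408 (mod 421)
157^28 ≡ 279 (mod 421)
157^30 ≡ 36 (mod 421)
157^35 ≡ 392 (mod 421)
157^42 ≡ 169 (mod 421)
157^60 ≡ 33 (mod 421)
157^70 ≡ 420 (mod 421)
157^84 ≡ 354 (mod 421)
157^105 ≡ 29 (mod 421)
157^140 ≡ 1 (mod 421) ✓
The order of 157 is 140, so the subgroup it generates has 140 elements.
Index = |(Z/421Z)^×| / |⟨157⟩| = 420 / 140 = 3.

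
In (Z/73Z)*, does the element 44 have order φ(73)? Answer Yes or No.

Yes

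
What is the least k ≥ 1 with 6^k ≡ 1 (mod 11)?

10

By Lagrange's theorem, ord_11(6) divides φ(11) = 11 − 1 = 10 = 2 · 5.
Divisors of 10: 1, 2, 5, 10.
Evaluate successive powers at the divisors of 10:
6^1 ≡ 6 (mod 11)
6^2 ≡ 3 (mod 11)
6^5 ≡ 10 (mod 11)
6^10 ≡ 1 (mod 11) ✓
Hence ord(6) = 10.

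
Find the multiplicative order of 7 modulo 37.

The order of 7 must divide φ(37) = 37 − 1 = 36 = 2^2 · 3^2.
Divisors of 36: 1, 2, 3, 4, 6, 9, 12, 18, 36.
Evaluate successive powers at the divisors of 36:
7^1 ≡ 7 (mod 37)
7^2 ≡ 12 (mod 37)
7^3 ≡ 10 (mod 37)
7^4 ≡ 33 (mod 37)
7^6 ≡ 26 (mod 37)
7^9 ≡ 1 (mod 37) ✓
Hence ord(7) = 9.

9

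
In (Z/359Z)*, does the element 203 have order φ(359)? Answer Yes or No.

No

φ(359) = 359 − 1 = 358 = 2 · 179.
203 is a primitive root mod 359 iff 203^(φ(359)/q) ≢ 1 for every prime q | φ(359), i.e. q ∈ {2, 179}.
203^179 ≡ 1 (mod 359)  [q = 2: ≡ 1 ✗]
203^2 ≡ 283 (mod 359)  [q = 179: ≢ 1 ✓]
Since 203^179 ≡ 1, the order of 203 divides 179 < 358, so 203 is not a primitive root.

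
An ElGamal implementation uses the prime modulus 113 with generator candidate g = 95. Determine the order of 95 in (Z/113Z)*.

8

Since 95 ∈ (Z/113Z)^×, its order divides φ(113) = 113 − 1 = 112 = 2^4 · 7.
Divisors of 112: 1, 2, 4, 7, 8, 14, 16, 28, 56, 112.
Compute 95^d (mod 113) for the divisors d until we hit 1:
95^1 ≡ 95 (mod 113)
95^2 ≡ 98 (mod 113)
95^4 ≡ 112 (mod 113)
95^7 ≡ 69 (mod 113)
95^8 ≡ 1 (mod 113) ✓
Hence ord(95) = 8.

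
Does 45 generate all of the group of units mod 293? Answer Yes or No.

Yes

φ(293) = 293 − 1 = 292 = 2^2 · 73.
Test 45^(292/q) mod 293 for each prime factor q of 292:
45^146 ≡ 292 (mod 293)  [q = 2: ≢ 1 ✓]
45^4 ≡ 90 (mod 293)  [q = 73: ≢ 1 ✓]
Every test exponent gives a nontrivial residue, hence 45 generates the full group.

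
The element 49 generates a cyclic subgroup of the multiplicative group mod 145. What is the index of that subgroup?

8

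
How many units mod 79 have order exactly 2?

1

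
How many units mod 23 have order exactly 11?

φ(23) = 23 − 1 = 22 = 2 · 11.
In a cyclic group of order 22, there are φ(d) elements of order d for each divisor d of 22, and zero for non-divisors.
11 | 22, and φ(11) = 11 − 1 = 10.

10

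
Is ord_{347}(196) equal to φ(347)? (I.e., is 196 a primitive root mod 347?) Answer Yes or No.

No

φ(347) = 347 − 1 = 346 = 2 · 173.
It suffices to check that the order of 196 is not a proper divisor of 346: compute 196^(346/q) for q ∈ {2, 173}.
196^173 ≡ 1 (mod 347)  [q = 2: ≡ 1 ✗]
196^2 ≡ 246 (mod 347)  [q = 173: ≢ 1 ✓]
The check at q = 2 fails, so 196 generates a proper subgroup.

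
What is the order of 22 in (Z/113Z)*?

Since 22 ∈ (Z/113Z)^×, its order divides φ(113) = 113 − 1 = 112 = 2^4 · 7.
Divisors of 112: 1, 2, 4, 7, 8, 14, 16, 28, 56, 112.
Check 22^d mod 113 for each divisor in increasing order:
22^1 ≡ 22
22^2 ≡ 32
22^4 ≡ 7
22^7 ≡ 69
22^8 ≡ 49
22^14 ≡ 15
22^16 ≡ 28
22^28 ≡ 112
22^56 ≡ 1
So ord_113(22) = 56.

56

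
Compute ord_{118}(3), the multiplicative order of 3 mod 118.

ord(3) | φ(118) = φ(2)·φ(59) = 1·58 = 58 = 2 · 29.
Divisors of 58: 1, 2, 29, 58.
Compute 3^d (mod 118) for the divisors d until we hit 1:
3^1 ≡ 3 (mod 118)
3^2 ≡ 9 (mod 118)
3^29 ≡ 1 (mod 118) ✓
Hence ord(3) = 29.

29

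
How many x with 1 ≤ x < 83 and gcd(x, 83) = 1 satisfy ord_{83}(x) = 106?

0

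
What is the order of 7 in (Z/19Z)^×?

3

The order of 7 must divide φ(19) = 19 − 1 = 18 = 2 · 3^2.
Divisors of 18: 1, 2, 3, 6, 9, 18.
Test each divisor d:
7^1 ≡ 7
7^2 ≡ 11
7^3 ≡ 1
Therefore the multiplicative order of 7 modulo 19 is 3.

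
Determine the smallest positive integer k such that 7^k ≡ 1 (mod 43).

6

ord(7) | φ(43) = 43 − 1 = 42 = 2 · 3 · 7.
Divisors of 42: 1, 2, 3, 6, 7, 14, 21, 42.
Evaluate successive powers at the divisors of 42:
7^1 ≡ 7
7^2 ≡ 6
7^3 ≡ 42
7^6 ≡ 1
The smallest such exponent is 6, so the order of 7 is 6.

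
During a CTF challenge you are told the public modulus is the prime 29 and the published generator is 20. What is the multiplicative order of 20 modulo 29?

ord(20) | φ(29) = 29 − 1 = 28 = 2^2 · 7.
Divisors of 28: 1, 2, 4, 7, 14, 28.
Check 20^d mod 29 for each divisor in increasing order:
20^1 ≡ 20 (mod 29)
20^2 ≡ 23 (mod 29)
20^4 ≡ 7 (mod 29)
20^7 ≡ 1 (mod 29) ✓
Therefore the multiplicative order of 20 modulo 29 is 7.

7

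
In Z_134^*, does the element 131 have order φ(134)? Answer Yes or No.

No

φ(134) = φ(2)·φ(67) = 1·66 = 66 = 2 · 3 · 11.
131 is a primitive root mod 134 iff 131^(φ(134)/q) ≢ 1 for every prime q | φ(134), i.e. q ∈ {2, 3, 11}.
131^33 ≡ 1 (mod 134)  [q = 2: ≡ 1 ✗]
131^22 ≡ 1 (mod 134)  [q = 3: ≡ 1 ✗]
131^6 ≡ 59 (mod 134)  [q = 11: ≢ 1 ✓]
131^33 ≡ 1 shows ord(131) | 33, strictly less than φ(134); not a primitive root.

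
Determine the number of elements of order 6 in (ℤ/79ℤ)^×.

φ(79) = 79 − 1 = 78 = 2 · 3 · 13.
In a cyclic group of order 78, there are φ(d) elements of order d for each divisor d of 78, and zero for non-divisors.
6 = 2 · 3 divides 78, and φ(6) = 2.

2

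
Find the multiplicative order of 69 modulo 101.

20

The order of 69 must divide φ(101) = 101 − 1 = 100 = 2^2 · 5^2.
Divisors of 100: 1, 2, 4, 5, 10, 20, 25, 50, 100.
Evaluate successive powers at the divisors of 100:
69^1 ≡ 69 (mod 101)
69^2 ≡ 14 (mod 101)
69^4 ≡ 95 (mod 101)
69^5 ≡ 91 (mod 101)
69^10 ≡ 100 (mod 101)
69^20 ≡ 1 (mod 101) ✓
Hence ord(69) = 20.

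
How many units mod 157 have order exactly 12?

4

φ(157) = 157 − 1 = 156 = 2^2 · 3 · 13.
In a cyclic group of order 156, there are φ(d) elements of order d for each divisor d of 156, and zero for non-divisors.
12 = 2^2 · 3 divides 156, and φ(12) = 4.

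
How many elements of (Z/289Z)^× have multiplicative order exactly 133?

φ(289) = φ(17^2) = 17·(17−1) = 272 = 2^4 · 17.
In a cyclic group of order 272, there are φ(d) elements of order d for each divisor d of 272, and zero for non-divisors.
Here 272 is not a multiple of 133, so there are no elements of order 133.

0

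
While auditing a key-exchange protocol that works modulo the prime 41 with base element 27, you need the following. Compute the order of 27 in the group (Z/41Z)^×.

By Lagrange's theorem, ord_41(27) divides φ(41) = 41 − 1 = 40 = 2^3 · 5.
Divisors of 40: 1, 2, 4, 5, 8, 10, 20, 40.
Check 27^d mod 41 for each divisor in increasing order:
27^1 ≡ 27 (mod 41)
27^2 ≡ 32 (mod 41)
27^4 ≡ 40 (mod 41)
27^5 ≡ 14 (mod 41)
27^8 ≡ 1 (mod 41) ✓
Hence ord(27) = 8.

8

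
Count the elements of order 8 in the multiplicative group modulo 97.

4

φ(97) = 97 − 1 = 96 = 2^5 · 3.
In a cyclic group of order 96, there are φ(d) elements of order d for each divisor d of 96, and zero for non-divisors.
8 = 2^3 divides 96, and φ(8) = 4.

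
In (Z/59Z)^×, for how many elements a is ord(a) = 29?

28

φ(59) = 59 − 1 = 58 = 2 · 29.
Since (Z/59Z)^× is cyclic of order 58, the number of elements of order d is φ(d) when d | 58 and 0 otherwise.
29 | 58, and φ(29) = 29 − 1 = 28.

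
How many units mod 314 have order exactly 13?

12

φ(314) = φ(2)·φ(157) = 1·156 = 156 = 2^2 · 3 · 13.
In a cyclic group of order 156, there are φ(d) elements of order d for each divisor d of 156, and zero for non-divisors.
13 | 156, and φ(13) = 13 − 1 = 12.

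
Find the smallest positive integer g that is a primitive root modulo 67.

φ(67) = 67 − 1 = 66 = 2 · 3 · 11.
Test candidates g = 2, 3, … against the prime factors q ∈ {2, 3, 11} of φ(67): g is a generator iff g^(66/q) ≢ 1 for every such q.
g = 2: 2^33 ≡ 66; 2^22 ≡ 37; 2^6 ≡ 64 — none is 1, so 2 is a primitive root.
The smallest primitive root modulo 67 is 2.

2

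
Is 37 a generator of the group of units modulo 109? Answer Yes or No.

Yes

φ(109) = 109 − 1 = 108 = 2^2 · 3^3.
Test 37^(108/q) mod 109 for each prime factor q of 108:
37^54 ≡ 108 (mod 109)  [q = 2: ≢ 1 ✓]
37^36 ≡ 45 (mod 109)  [q = 3: ≢ 1 ✓]
Every test exponent gives a nontrivial residue, hence 37 generates the full group.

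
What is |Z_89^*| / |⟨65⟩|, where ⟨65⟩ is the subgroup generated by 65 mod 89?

The order of 65 must divide φ(89) = 89 − 1 = 88 = 2^3 · 11.
Divisors of 88: 1, 2, 4, 8, 11, 22, 44, 88.
Test each divisor d:
65^1 ≡ 65
65^2 ≡ 42
65^4 ≡ 73
65^8 ≡ 78
65^11 ≡ 52
65^22 ≡ 34
65^44 ≡ 88
65^88 ≡ 1
Thus |⟨65⟩| = ord(65) = 88.
[(Z/89Z)^× : ⟨65⟩] = 88/88 = 1.

1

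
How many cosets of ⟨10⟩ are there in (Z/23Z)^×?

1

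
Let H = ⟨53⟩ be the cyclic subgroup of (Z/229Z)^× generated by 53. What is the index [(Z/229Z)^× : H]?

12

ord(53) | φ(229) = 229 − 1 = 228 = 2^2 · 3 · 19.
Divisors of 228: 1, 2, 3, 4, 6, 12, 19, 38, 57, 76, 114, 228.
Test each divisor d:
53^1 ≡ 53 (mod 229)
53^2 ≡ 61 (mod 229)
53^3 ≡ 27 (mod 229)
53^4 ≡ 57 (mod 229)
53^6 ≡ 42 (mod 229)
53^12 ≡ 161 (mod 229)
53^19 ≡ 1 (mod 229) ✓
So ord_229(53) = 19, hence |⟨53⟩| = 19.
The index is φ(229) / ord(53) = 228 / 19 = 12.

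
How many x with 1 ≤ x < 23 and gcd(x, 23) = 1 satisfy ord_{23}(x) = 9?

0

φ(23) = 23 − 1 = 22 = 2 · 11.
(Z/23Z)^× is cyclic (|G| = 22); a cyclic group of order m has exactly φ(d) elements of each order d | m, and none otherwise.
Here 22 is not a multiple of 9, so there are no elements of order 9.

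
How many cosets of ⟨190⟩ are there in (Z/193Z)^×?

12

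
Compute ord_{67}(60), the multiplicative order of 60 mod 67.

By Lagrange's theorem, ord_67(60) divides φ(67) = 67 − 1 = 66 = 2 · 3 · 11.
Divisors of 66: 1, 2, 3, 6, 11, 22, 33, 66.
Evaluate successive powers at the divisors of 66:
60^1 ≡ 60 (mod 67)
60^2 ≡ 49 (mod 67)
60^3 ≡ 59 (mod 67)
60^6 ≡ 64 (mod 67)
60^11 ≡ 37 (mod 67)
60^22 ≡ 29 (mod 67)
60^33 ≡ 1 (mod 67) ✓
Therefore the multiplicative order of 60 modulo 67 is 33.

33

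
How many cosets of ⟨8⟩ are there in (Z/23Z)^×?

2

By Lagrange's theorem, ord_23(8) divides φ(23) = 23 − 1 = 22 = 2 · 11.
Divisors of 22: 1, 2, 11, 22.
Test each divisor d:
8^1 ≡ 8
8^2 ≡ 18
8^11 ≡ 1
So ord_23(8) = 11, hence |⟨8⟩| = 11.
[(Z/23Z)^× : ⟨8⟩] = 22/11 = 2.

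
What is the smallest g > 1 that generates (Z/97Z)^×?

5

φ(97) = 97 − 1 = 96 = 2^5 · 3.
g is a primitive root iff g^(96/q) ≢ 1 (mod 97) for each prime q ∈ {2, 3}.
g = 2: 2^48 ≡ 1 — hits 1, so not a primitive root.
g = 3: 3^48 ≡ 1 — hits 1, so not a primitive root.
g = 4: 4^48 ≡ 1 — hits 1, so not a primitive root.
g = 5: 5^48 ≡ 96; 5^32 ≡ 35 — none is 1, so 5 is a primitive root.
So 5 is the smallest generator of (Z/97Z)^×.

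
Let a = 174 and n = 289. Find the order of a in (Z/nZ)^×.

By Lagrange's theorem, ord_289(174) divides φ(289) = φ(17^2) = 17·(17−1) = 272 = 2^4 · 17.
Divisors of 272: 1, 2, 4, 8, 16, 17, 34, 68, 136, 272.
Compute 174^d (mod 289) for the divisors d until we hit 1:
174^1 ≡ 174 (mod 289)
174^2 ≡ 220 (mod 289)
174^4 ≡ 137 (mod 289)
174^8 ≡ 273 (mod 289)
174^16 ≡ 256 (mod 289)
174^17 ≡ 38 (mod 289)
174^34 ≡ 288 (mod 289)
174^68 ≡ 1 (mod 289) ✓
Hence ord(174) = 68.

68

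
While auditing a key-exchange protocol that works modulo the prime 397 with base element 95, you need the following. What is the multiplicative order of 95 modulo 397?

132

By Lagrange's theorem, ord_397(95) divides φ(397) = 397 − 1 = 396 = 2^2 · 3^2 · 11.
Divisors of 396: 1, 2, 3, 4, 6, 9, 11, 12, 18, 22, 33, 36, 44, 66, 99, 132, 198, 396.
Check 95^d mod 397 for each divisor in increasing order:
95^1 ≡ 95 (mod 397)
95^2 ≡ 291 (mod 397)
95^3 ≡ 252 (mod 397)
95^4 ≡ 120 (mod 397)
95^6 ≡ 381 (mod 397)
95^9 ≡ 335 (mod 397)
95^11 ≡ 220 (mod 397)
95^12 ≡ 256 (mod 397)
95^18 ≡ 271 (mod 397)
95^22 ≡ 363 (mod 397)
95^33 ≡ 63 (mod 397)
95^36 ≡ 393 (mod 397)
95^44 ≡ 362 (mod 397)
95^66 ≡ 396 (mod 397)
95^99 ≡ 334 (mod 397)
95^132 ≡ 1 (mod 397) ✓
Therefore the multiplicative order of 95 modulo 397 is 132.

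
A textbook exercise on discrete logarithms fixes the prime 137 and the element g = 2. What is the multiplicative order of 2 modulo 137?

68

Since 2 ∈ (Z/137Z)^×, its order divides φ(137) = 137 − 1 = 136 = 2^3 · 17.
Divisors of 136: 1, 2, 4, 8, 17, 34, 68, 136.
Check 2^d mod 137 for each divisor in increasing order:
2^1 ≡ 2 (mod 137)
2^2 ≡ 4 (mod 137)
2^4 ≡ 16 (mod 137)
2^8 ≡ 119 (mod 137)
2^17 ≡ 100 (mod 137)
2^34 ≡ 136 (mod 137)
2^68 ≡ 1 (mod 137) ✓
Therefore the multiplicative order of 2 modulo 137 is 68.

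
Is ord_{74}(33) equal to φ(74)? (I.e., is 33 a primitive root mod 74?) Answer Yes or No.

No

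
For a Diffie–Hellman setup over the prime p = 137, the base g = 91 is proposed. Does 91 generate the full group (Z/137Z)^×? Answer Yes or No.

φ(137) = 137 − 1 = 136 = 2^3 · 17.
An element g generates (Z/137Z)^× iff g^(136/q) ≢ 1 (mod 137) for each prime q ∈ {2, 17}.
91^68 ≡ 136 (mod 137)  [q = 2: ≢ 1 ✓]
91^8 ≡ 73 (mod 137)  [q = 17: ≢ 1 ✓]
Every test exponent gives a nontrivial residue, hence 91 generates the full group.

Yes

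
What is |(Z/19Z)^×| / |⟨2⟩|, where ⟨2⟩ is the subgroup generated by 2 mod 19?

1

ord(2) | φ(19) = 19 − 1 = 18 = 2 · 3^2.
Divisors of 18: 1, 2, 3, 6, 9, 18.
Check 2^d mod 19 for each divisor in increasing order:
2^1 ≡ 2 (mod 19)
2^2 ≡ 4 (mod 19)
2^3 ≡ 8 (mod 19)
2^6 ≡ 7 (mod 19)
2^9 ≡ 18 (mod 19)
2^18 ≡ 1 (mod 19) ✓
So ord_19(2) = 18, hence |⟨2⟩| = 18.
The index is φ(19) / ord(2) = 18 / 18 = 1.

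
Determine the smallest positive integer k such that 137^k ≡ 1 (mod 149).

148

Since 137 ∈ (Z/149Z)^×, its order divides φ(149) = 149 − 1 = 148 = 2^2 · 37.
Divisors of 148: 1, 2, 4, 37, 74, 148.
Check 137^d mod 149 for each divisor in increasing order:
137^1 ≡ 137 (mod 149)
137^2 ≡ 144 (mod 149)
137^4 ≡ 25 (mod 149)
137^37 ≡ 44 (mod 149)
137^74 ≡ 148 (mod 149)
137^148 ≡ 1 (mod 149) ✓
Therefore the multiplicative order of 137 modulo 149 is 148.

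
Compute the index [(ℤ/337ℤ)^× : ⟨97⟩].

By Lagrange's theorem, ord_337(97) divides φ(337) = 337 − 1 = 336 = 2^4 · 3 · 7.
Divisors of 336: 1, 2, 3, 4, 6, 7, 8, 12, 14, 16, 21, 24, 28, 42, 48, 56, 84, 112, 168, 336.
Evaluate successive powers at the divisors of 336:
97^1 ≡ 97 (mod 337)
97^2 ≡ 310 (mod 337)
97^3 ≡ 77 (mod 337)
97^4 ≡ 55 (mod 337)
97^6 ≡ 200 (mod 337)
97^7 ≡ 191 (mod 337)
97^8 ≡ 329 (mod 337)
97^12 ≡ 234 (mod 337)
97^14 ≡ 85 (mod 337)
97^16 ≡ 64 (mod 337)
97^21 ≡ 59 (mod 337)
97^24 ≡ 162 (mod 337)
97^28 ≡ 148 (mod 337)
97^42 ≡ 111 (mod 337)
97^48 ≡ 295 (mod 337)
97^56 ≡ 336 (mod 337)
97^84 ≡ 189 (mod 337)
97^112 ≡ 1 (mod 337) ✓
The order of 97 is 112, so the subgroup it generates has 112 elements.
[(Z/337Z)^× : ⟨97⟩] = 336/112 = 3.

3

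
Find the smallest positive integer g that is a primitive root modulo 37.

φ(37) = 37 − 1 = 36 = 2^2 · 3^2.
g is a primitive root iff g^(36/q) ≢ 1 (mod 37) for each prime q ∈ {2, 3}.
g = 2: 2^18 ≡ 36; 2^12 ≡ 26 — none is 1, so 2 is a primitive root.
The smallest primitive root modulo 37 is 2.

2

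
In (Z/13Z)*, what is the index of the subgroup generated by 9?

4

ord(9) | φ(13) = 13 − 1 = 12 = 2^2 · 3.
Divisors of 12: 1, 2, 3, 4, 6, 12.
Compute 9^d (mod 13) for the divisors d until we hit 1:
9^1 ≡ 9 (mod 13)
9^2 ≡ 3 (mod 13)
9^3 ≡ 1 (mod 13) ✓
Thus |⟨9⟩| = ord(9) = 3.
The index is φ(13) / ord(9) = 12 / 3 = 4.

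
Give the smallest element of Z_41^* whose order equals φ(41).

6

φ(41) = 41 − 1 = 40 = 2^3 · 5.
Test candidates g = 2, 3, … against the prime factors q ∈ {2, 5} of φ(41): g is a generator iff g^(40/q) ≢ 1 for every such q.
g = 2: 2^20 ≡ 1 — hits 1, so not a primitive root.
g = 3: 3^20 ≡ 40; 3^8 ≡ 1 — hits 1, so not a primitive root.
g = 4: 4^20 ≡ 1 — hits 1, so not a primitive root.
g = 5: 5^20 ≡ 1 — hits 1, so not a primitive root.
g = 6: 6^20 ≡ 40; 6^8 ≡ 10 — none is 1, so 6 is a primitive root.
So 6 is the smallest generator of (Z/41Z)^×.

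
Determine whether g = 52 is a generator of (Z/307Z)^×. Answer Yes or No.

Yes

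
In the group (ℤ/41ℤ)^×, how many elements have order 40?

16

φ(41) = 41 − 1 = 40 = 2^3 · 5.
Since (Z/41Z)^× is cyclic of order 40, the number of elements of order d is φ(d) when d | 40 and 0 otherwise.
40 = 2^3 · 5 divides 40, and φ(40) = 16.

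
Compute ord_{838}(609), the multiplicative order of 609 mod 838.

By Lagrange's theorem, ord_838(609) divides φ(838) = φ(2)·φ(419) = 1·418 = 418 = 2 · 11 · 19.
Divisors of 418: 1, 2, 11, 19, 22, 38, 209, 418.
Test each divisor d:
609^1 ≡ 609
609^2 ≡ 485
609^11 ≡ 7
609^19 ≡ 571
609^22 ≡ 49
609^38 ≡ 59
609^209 ≡ 1
So ord_838(609) = 209.

209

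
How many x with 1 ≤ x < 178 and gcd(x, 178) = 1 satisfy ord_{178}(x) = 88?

φ(178) = φ(2)·φ(89) = 1·88 = 88 = 2^3 · 11.
Since (Z/178Z)^× is cyclic of order 88, the number of elements of order d is φ(d) when d | 88 and 0 otherwise.
88 = 2^3 · 11 divides 88, and φ(88) = 40.

40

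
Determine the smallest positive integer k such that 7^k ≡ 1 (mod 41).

40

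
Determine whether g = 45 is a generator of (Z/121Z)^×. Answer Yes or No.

φ(121) = φ(11^2) = 11·(11−1) = 110 = 2 · 5 · 11.
It suffices to check that the order of 45 is not a proper divisor of 110: compute 45^(110/q) for q ∈ {2, 5, 11}.
45^55 ≡ 1 (mod 121)  [q = 2: ≡ 1 ✗]
45^22 ≡ 1 (mod 121)  [q = 5: ≡ 1 ✗]
45^10 ≡ 78 (mod 121)  [q = 11: ≢ 1 ✓]
The check at q = 2 fails, so 45 generates a proper subgroup.

No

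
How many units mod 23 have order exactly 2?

1

φ(23) = 23 − 1 = 22 = 2 · 11.
(Z/23Z)^× is cyclic (|G| = 22); a cyclic group of order m has exactly φ(d) elements of each order d | m, and none otherwise.
2 | 22, and φ(2) = 2 − 1 = 1.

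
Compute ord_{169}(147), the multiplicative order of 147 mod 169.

6

By Lagrange's theorem, ord_169(147) divides φ(169) = φ(13^2) = 13·(13−1) = 156 = 2^2 · 3 · 13.
Divisors of 156: 1, 2, 3, 4, 6, 12, 13, 26, 39, 52, 78, 156.
Evaluate successive powers at the divisors of 156:
147^1 ≡ 147
147^2 ≡ 146
147^3 ≡ 168
147^4 ≡ 22
147^6 ≡ 1
The smallest such exponent is 6, so the order of 147 is 6.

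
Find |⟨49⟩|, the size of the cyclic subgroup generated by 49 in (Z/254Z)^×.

63

The order of 49 must divide φ(254) = φ(2)·φ(127) = 1·126 = 126 = 2 · 3^2 · 7.
Divisors of 126: 1, 2, 3, 6, 7, 9, 14, 18, 21, 42, 63, 126.
Compute 49^d (mod 254) for the divisors d until we hit 1:
49^1 ≡ 49
49^2 ≡ 115
49^3 ≡ 47
49^6 ≡ 177
49^7 ≡ 37
49^9 ≡ 191
49^14 ≡ 99
49^18 ≡ 159
49^21 ≡ 107
49^42 ≡ 19
49^63 ≡ 1
Therefore the multiplicative order of 49 modulo 254 is 63.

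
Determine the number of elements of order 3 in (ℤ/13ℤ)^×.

φ(13) = 13 − 1 = 12 = 2^2 · 3.
Since (Z/13Z)^× is cyclic of order 12, the number of elements of order d is φ(d) when d | 12 and 0 otherwise.
3 | 12, and φ(3) = 3 − 1 = 2.

2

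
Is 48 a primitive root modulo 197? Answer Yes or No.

Yes

φ(197) = 197 − 1 = 196 = 2^2 · 7^2.
Test 48^(196/q) mod 197 for each prime factor q of 196:
48^98 ≡ 196 (mod 197)  [q = 2: ≢ 1 ✓]
48^28 ≡ 191 (mod 197)  [q = 7: ≢ 1 ✓]
All checks pass, so 48 has order 196 and is a primitive root modulo 197.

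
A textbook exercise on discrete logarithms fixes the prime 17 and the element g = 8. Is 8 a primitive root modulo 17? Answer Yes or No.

No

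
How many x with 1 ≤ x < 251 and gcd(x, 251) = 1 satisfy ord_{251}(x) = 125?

100

φ(251) = 251 − 1 = 250 = 2 · 5^3.
(Z/251Z)^× is cyclic (|G| = 250); a cyclic group of order m has exactly φ(d) elements of each order d | m, and none otherwise.
125 = 5^3 divides 250, and φ(125) = 100.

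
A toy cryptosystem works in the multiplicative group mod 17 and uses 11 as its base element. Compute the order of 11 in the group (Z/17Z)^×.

ord(11) | φ(17) = 17 − 1 = 16 = 2^4.
Divisors of 16: 1, 2, 4, 8, 16.
Evaluate successive powers at the divisors of 16:
11^1 ≡ 11 (mod 17)
11^2 ≡ 2 (mod 17)
11^4 ≡ 4 (mod 17)
11^8 ≡ 16 (mod 17)
11^16 ≡ 1 (mod 17) ✓
So ord_17(11) = 16.

16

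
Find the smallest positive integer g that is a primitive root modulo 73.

5

φ(73) = 73 − 1 = 72 = 2^3 · 3^2.
g is a primitive root iff g^(72/q) ≢ 1 (mod 73) for each prime q ∈ {2, 3}.
g = 2: 2^36 ≡ 1 — hits 1, so not a primitive root.
g = 3: 3^36 ≡ 1 — hits 1, so not a primitive root.
g = 4: 4^36 ≡ 1 — hits 1, so not a primitive root.
g = 5: 5^36 ≡ 72; 5^24 ≡ 8 — none is 1, so 5 is a primitive root.
So 5 is the smallest generator of (Z/73Z)^×.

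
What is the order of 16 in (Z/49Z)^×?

21

Since 16 ∈ (Z/49Z)^×, its order divides φ(49) = φ(7^2) = 7·(7−1) = 42 = 2 · 3 · 7.
Divisors of 42: 1, 2, 3, 6, 7, 14, 21, 42.
Compute 16^d (mod 49) for the divisors d until we hit 1:
16^1 ≡ 16 (mod 49)
16^2 ≡ 11 (mod 49)
16^3 ≡ 29 (mod 49)
16^6 ≡ 8 (mod 49)
16^7 ≡ 30 (mod 49)
16^14 ≡ 18 (mod 49)
16^21 ≡ 1 (mod 49) ✓
Therefore the multiplicative order of 16 modulo 49 is 21.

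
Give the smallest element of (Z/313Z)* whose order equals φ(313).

10

φ(313) = 313 − 1 = 312 = 2^3 · 3 · 13.
Test candidates g = 2, 3, … against the prime factors q ∈ {2, 3, 13} of φ(313): g is a generator iff g^(312/q) ≢ 1 for every such q.
g = 2: 2^156 ≡ 1 — hits 1, so not a primitive root.
g = 3: 3^156 ≡ 1 — hits 1, so not a primitive root.
g = 4: 4^156 ≡ 1 — hits 1, so not a primitive root.
g = 5: 5^156 ≡ 312; 5^104 ≡ 1 — hits 1, so not a primitive root.
g = 6: 6^156 ≡ 1 — hits 1, so not a primitive root.
g = 7: 7^156 ≡ 312; 7^104 ≡ 1 — hits 1, so not a primitive root.
g = 8: 8^156 ≡ 1 — hits 1, so not a primitive root.
g = 9: 9^156 ≡ 1 — hits 1, so not a primitive root.
g = 10: 10^156 ≡ 312; 10^104 ≡ 214; 10^24 ≡ 103 — none is 1, so 10 is a primitive root.
Hence the least primitive root of 313 is 10.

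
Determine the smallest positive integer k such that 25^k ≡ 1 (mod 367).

By Lagrange's theorem, ord_367(25) divides φ(367) = 367 − 1 = 366 = 2 · 3 · 61.
Divisors of 366: 1, 2, 3, 6, 61, 122, 183, 366.
Compute 25^d (mod 367) for the divisors d until we hit 1:
25^1 ≡ 25 (mod 367)
25^2 ≡ 258 (mod 367)
25^3 ≡ 211 (mod 367)
25^6 ≡ 114 (mod 367)
25^61 ≡ 1 (mod 367) ✓
Therefore the multiplicative order of 25 modulo 367 is 61.

61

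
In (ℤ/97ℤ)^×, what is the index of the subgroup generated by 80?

The order of 80 must divide φ(97) = 97 − 1 = 96 = 2^5 · 3.
Divisors of 96: 1, 2, 3, 4, 6, 8, 12, 16, 24, 32, 48, 96.
Evaluate successive powers at the divisors of 96:
80^1 ≡ 80
80^2 ≡ 95
80^3 ≡ 34
80^4 ≡ 4
80^6 ≡ 89
80^8 ≡ 16
80^12 ≡ 64
80^16 ≡ 62
80^24 ≡ 22
80^32 ≡ 61
80^48 ≡ 96
80^96 ≡ 1
The order of 80 is 96, so the subgroup it generates has 96 elements.
The index is φ(97) / ord(80) = 96 / 96 = 1.

1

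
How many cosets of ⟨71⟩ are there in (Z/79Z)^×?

3

By Lagrange's theorem, ord_79(71) divides φ(79) = 79 − 1 = 78 = 2 · 3 · 13.
Divisors of 78: 1, 2, 3, 6, 13, 26, 39, 78.
Check 71^d mod 79 for each divisor in increasing order:
71^1 ≡ 71 (mod 79)
71^2 ≡ 64 (mod 79)
71^3 ≡ 41 (mod 79)
71^6 ≡ 22 (mod 79)
71^13 ≡ 78 (mod 79)
71^26 ≡ 1 (mod 79) ✓
The order of 71 is 26, so the subgroup it generates has 26 elements.
The index is φ(79) / ord(71) = 78 / 26 = 3.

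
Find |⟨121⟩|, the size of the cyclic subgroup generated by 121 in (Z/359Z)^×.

Since 121 ∈ (Z/359Z)^×, its order divides φ(359) = 359 − 1 = 358 = 2 · 179.
Divisors of 358: 1, 2, 179, 358.
Test each divisor d:
121^1 ≡ 121
121^2 ≡ 281
121^179 ≡ 1
Therefore the multiplicative order of 121 modulo 359 is 179.

179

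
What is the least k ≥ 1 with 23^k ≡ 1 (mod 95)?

36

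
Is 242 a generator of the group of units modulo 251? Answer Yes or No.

φ(251) = 251 − 1 = 250 = 2 · 5^3.
An element g generates (Z/251Z)^× iff g^(250/q) ≢ 1 (mod 251) for each prime q ∈ {2, 5}.
242^125 ≡ 250 (mod 251)  [q = 2: ≢ 1 ✓]
242^50 ≡ 20 (mod 251)  [q = 5: ≢ 1 ✓]
All checks pass, so 242 has order 250 and is a primitive root modulo 251.

Yes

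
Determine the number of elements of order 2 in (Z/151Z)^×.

φ(151) = 151 − 1 = 150 = 2 · 3 · 5^2.
(Z/151Z)^× is cyclic (|G| = 150); a cyclic group of order m has exactly φ(d) elements of each order d | m, and none otherwise.
2 | 150, and φ(2) = 2 − 1 = 1.

1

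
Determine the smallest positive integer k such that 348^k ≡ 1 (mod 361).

171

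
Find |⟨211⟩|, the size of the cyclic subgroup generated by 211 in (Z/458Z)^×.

12

ord(211) | φ(458) = φ(2)·φ(229) = 1·228 = 228 = 2^2 · 3 · 19.
Divisors of 228: 1, 2, 3, 4, 6, 12, 19, 38, 57, 76, 114, 228.
Compute 211^d (mod 458) for the divisors d until we hit 1:
211^1 ≡ 211 (mod 458)
211^2 ≡ 95 (mod 458)
211^3 ≡ 351 (mod 458)
211^4 ≡ 323 (mod 458)
211^6 ≡ 457 (mod 458)
211^12 ≡ 1 (mod 458) ✓
So ord_458(211) = 12.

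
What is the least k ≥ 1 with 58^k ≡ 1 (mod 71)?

35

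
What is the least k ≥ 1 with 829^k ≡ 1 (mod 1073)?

ord(829) | φ(1073) = φ(29·37) = (29−1)·(37−1) = 28·36 = 1008 = 2^4 · 3^2 · 7.
Divisors of 1008: 1, 2, 3, 4, 6, 7, 8, 9, 12, 14, 16, 18, 21, 24, 28, 36, 42, 48, 56, 63, 72, 84, 112, 126, 144, 168, 252, 336, 504, 1008.
Check 829^d mod 1073 for each divisor in increasing order:
829^1 ≡ 829
829^2 ≡ 521
829^3 ≡ 563
829^4 ≡ 1045
829^6 ≡ 434
829^7 ≡ 331
829^8 ≡ 784
829^9 ≡ 771
829^12 ≡ 581
829^14 ≡ 115
829^16 ≡ 900
829^18 ≡ 1072
829^21 ≡ 510
829^24 ≡ 639
829^28 ≡ 349
829^36 ≡ 1
The smallest such exponent is 36, so the order of 829 is 36.

36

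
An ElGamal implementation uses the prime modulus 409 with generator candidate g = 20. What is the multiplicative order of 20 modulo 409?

102

Since 20 ∈ (Z/409Z)^×, its order divides φ(409) = 409 − 1 = 408 = 2^3 · 3 · 17.
Divisors of 408: 1, 2, 3, 4, 6, 8, 12, 17, 24, 34, 51, 68, 102, 136, 204, 408.
Compute 20^d (mod 409) for the divisors d until we hit 1:
20^1 ≡ 20
20^2 ≡ 400
20^3 ≡ 229
20^4 ≡ 81
20^6 ≡ 89
20^8 ≡ 17
20^12 ≡ 150
20^17 ≡ 54
20^24 ≡ 5
20^34 ≡ 53
20^51 ≡ 408
20^68 ≡ 355
20^102 ≡ 1
The smallest such exponent is 102, so the order of 20 is 102.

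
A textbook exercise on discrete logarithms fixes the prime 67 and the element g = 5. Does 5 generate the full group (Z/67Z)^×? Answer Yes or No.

No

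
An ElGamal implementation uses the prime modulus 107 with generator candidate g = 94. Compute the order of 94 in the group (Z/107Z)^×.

ord(94) | φ(107) = 107 − 1 = 106 = 2 · 53.
Divisors of 106: 1, 2, 53, 106.
Check 94^d mod 107 for each divisor in increasing order:
94^1 ≡ 94 (mod 107)
94^2 ≡ 62 (mod 107)
94^53 ≡ 106 (mod 107)
94^106 ≡ 1 (mod 107) ✓
Therefore the multiplicative order of 94 modulo 107 is 106.

106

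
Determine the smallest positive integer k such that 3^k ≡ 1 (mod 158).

78

Since 3 ∈ (Z/158Z)^×, its order divides φ(158) = φ(2)·φ(79) = 1·78 = 78 = 2 · 3 · 13.
Divisors of 78: 1, 2, 3, 6, 13, 26, 39, 78.
Evaluate successive powers at the divisors of 78:
3^1 ≡ 3 (mod 158)
3^2 ≡ 9 (mod 158)
3^3 ≡ 27 (mod 158)
3^6 ≡ 97 (mod 158)
3^13 ≡ 103 (mod 158)
3^26 ≡ 23 (mod 158)
3^39 ≡ 157 (mod 158)
3^78 ≡ 1 (mod 158) ✓
The smallest such exponent is 78, so the order of 3 is 78.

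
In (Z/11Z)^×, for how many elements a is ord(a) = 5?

4

φ(11) = 11 − 1 = 10 = 2 · 5.
Since (Z/11Z)^× is cyclic of order 10, the number of elements of order d is φ(d) when d | 10 and 0 otherwise.
5 | 10, and φ(5) = 5 − 1 = 4.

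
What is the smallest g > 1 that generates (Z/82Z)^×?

7

φ(82) = φ(2)·φ(41) = 1·40 = 40 = 2^3 · 5.
g is a primitive root iff g^(40/q) ≢ 1 (mod 82) for each prime q ∈ {2, 5}.
g = 2: gcd(2, 82) = 2 > 1, not a unit — skip.
g = 3: 3^20 ≡ 81; 3^8 ≡ 1 — hits 1, so not a primitive root.
g = 4: gcd(4, 82) = 2 > 1, not a unit — skip.
g = 5: 5^20 ≡ 1 — hits 1, so not a primitive root.
g = 6: gcd(6, 82) = 2 > 1, not a unit — skip.
g = 7: 7^20 ≡ 81; 7^8 ≡ 37 — none is 1, so 7 is a primitive root.
The smallest primitive root modulo 82 is 7.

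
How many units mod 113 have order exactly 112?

φ(113) = 113 − 1 = 112 = 2^4 · 7.
Since (Z/113Z)^× is cyclic of order 112, the number of elements of order d is φ(d) when d | 112 and 0 otherwise.
112 = 2^4 · 7 divides 112, and φ(112) = 48.

48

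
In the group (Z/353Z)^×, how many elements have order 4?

2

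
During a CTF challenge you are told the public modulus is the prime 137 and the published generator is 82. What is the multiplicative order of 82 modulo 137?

Since 82 ∈ (Z/137Z)^×, its order divides φ(137) = 137 − 1 = 136 = 2^3 · 17.
Divisors of 136: 1, 2, 4, 8, 17, 34, 68, 136.
Test each divisor d:
82^1 ≡ 82 (mod 137)
82^2 ≡ 11 (mod 137)
82^4 ≡ 121 (mod 137)
82^8 ≡ 119 (mod 137)
82^17 ≡ 127 (mod 137)
82^34 ≡ 100 (mod 137)
82^68 ≡ 136 (mod 137)
82^136 ≡ 1 (mod 137) ✓
Hence ord(82) = 136.

136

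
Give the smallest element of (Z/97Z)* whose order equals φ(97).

5

φ(97) = 97 − 1 = 96 = 2^5 · 3.
g is a primitive root iff g^(96/q) ≢ 1 (mod 97) for each prime q ∈ {2, 3}.
g = 2: 2^48 ≡ 1 — hits 1, so not a primitive root.
g = 3: 3^48 ≡ 1 — hits 1, so not a primitive root.
g = 4: 4^48 ≡ 1 — hits 1, so not a primitive root.
g = 5: 5^48 ≡ 96; 5^32 ≡ 35 — none is 1, so 5 is a primitive root.
Hence the least primitive root of 97 is 5.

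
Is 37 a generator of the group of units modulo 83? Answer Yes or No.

No

φ(83) = 83 − 1 = 82 = 2 · 41.
Test 37^(82/q) mod 83 for each prime factor q of 82:
37^41 ≡ 1 (mod 83)  [q = 2: ≡ 1 ✗]
37^2 ≡ 41 (mod 83)  [q = 41: ≢ 1 ✓]
Since 37^41 ≡ 1, the order of 37 divides 41 < 82, so 37 is not a primitive root.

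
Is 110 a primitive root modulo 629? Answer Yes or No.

No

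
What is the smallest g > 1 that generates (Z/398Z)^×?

3

φ(398) = φ(2)·φ(199) = 1·198 = 198 = 2 · 3^2 · 11.
g is a primitive root iff g^(198/q) ≢ 1 (mod 398) for each prime q ∈ {2, 3, 11}.
g = 2: gcd(2, 398) = 2 > 1, not a unit — skip.
g = 3: 3^99 ≡ 397; 3^66 ≡ 305; 3^18 ≡ 125 — none is 1, so 3 is a primitive root.
Hence the least primitive root of 398 is 3.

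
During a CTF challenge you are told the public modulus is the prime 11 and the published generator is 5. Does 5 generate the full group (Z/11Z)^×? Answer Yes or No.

φ(11) = 11 − 1 = 10 = 2 · 5.
5 is a primitive root mod 11 iff 5^(φ(11)/q) ≢ 1 for every prime q | φ(11), i.e. q ∈ {2, 5}.
5^5 ≡ 1 (mod 11)  [q = 2: ≡ 1 ✗]
5^2 ≡ 3 (mod 11)  [q = 5: ≢ 1 ✓]
Since 5^5 ≡ 1, the order of 5 divides 5 < 10, so 5 is not a primitive root.

No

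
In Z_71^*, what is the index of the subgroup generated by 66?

7

Since 66 ∈ (Z/71Z)^×, its order divides φ(71) = 71 − 1 = 70 = 2 · 5 · 7.
Divisors of 70: 1, 2, 5, 7, 10, 14, 35, 70.
Check 66^d mod 71 for each divisor in increasing order:
66^1 ≡ 66
66^2 ≡ 25
66^5 ≡ 70
66^7 ≡ 46
66^10 ≡ 1
The order of 66 is 10, so the subgroup it generates has 10 elements.
Index = |(Z/71Z)^×| / |⟨66⟩| = 70 / 10 = 7.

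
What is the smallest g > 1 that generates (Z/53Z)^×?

2

φ(53) = 53 − 1 = 52 = 2^2 · 13.
g is a primitive root iff g^(52/q) ≢ 1 (mod 53) for each prime q ∈ {2, 13}.
g = 2: 2^26 ≡ 52; 2^4 ≡ 16 — none is 1, so 2 is a primitive root.
So 2 is the smallest generator of (Z/53Z)^×.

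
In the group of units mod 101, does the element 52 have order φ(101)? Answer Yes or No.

No

φ(101) = 101 − 1 = 100 = 2^2 · 5^2.
Test 52^(100/q) mod 101 for each prime factor q of 100:
52^50 ≡ 1 (mod 101)  [q = 2: ≡ 1 ✗]
52^20 ≡ 87 (mod 101)  [q = 5: ≢ 1 ✓]
Since 52^50 ≡ 1, the order of 52 divides 50 < 100, so 52 is not a primitive root.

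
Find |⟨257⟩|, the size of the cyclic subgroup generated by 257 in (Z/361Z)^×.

342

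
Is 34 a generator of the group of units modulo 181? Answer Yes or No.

No

φ(181) = 181 − 1 = 180 = 2^2 · 3^2 · 5.
Test 34^(180/q) mod 181 for each prime factor q of 180:
34^90 ≡ 1 (mod 181)  [q = 2: ≡ 1 ✗]
34^60 ≡ 132 (mod 181)  [q = 3: ≢ 1 ✓]
34^36 ≡ 59 (mod 181)  [q = 5: ≢ 1 ✓]
The check at q = 2 fails, so 34 generates a proper subgroup.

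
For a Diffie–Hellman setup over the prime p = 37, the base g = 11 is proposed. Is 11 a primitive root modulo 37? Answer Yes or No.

No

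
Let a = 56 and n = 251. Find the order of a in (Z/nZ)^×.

250

The order of 56 must divide φ(251) = 251 − 1 = 250 = 2 · 5^3.
Divisors of 250: 1, 2, 5, 10, 25, 50, 125, 250.
Compute 56^d (mod 251) for the divisors d until we hit 1:
56^1 ≡ 56 (mod 251)
56^2 ≡ 124 (mod 251)
56^5 ≡ 126 (mod 251)
56^10 ≡ 63 (mod 251)
56^25 ≡ 102 (mod 251)
56^50 ≡ 113 (mod 251)
56^125 ≡ 250 (mod 251)
56^250 ≡ 1 (mod 251) ✓
Therefore the multiplicative order of 56 modulo 251 is 250.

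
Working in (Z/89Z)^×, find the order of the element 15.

ord(15) | φ(89) = 89 − 1 = 88 = 2^3 · 11.
Divisors of 88: 1, 2, 4, 8, 11, 22, 44, 88.
Evaluate successive powers at the divisors of 88:
15^1 ≡ 15
15^2 ≡ 47
15^4 ≡ 73
15^8 ≡ 78
15^11 ≡ 77
15^22 ≡ 55
15^44 ≡ 88
15^88 ≡ 1
The smallest such exponent is 88, so the order of 15 is 88.

88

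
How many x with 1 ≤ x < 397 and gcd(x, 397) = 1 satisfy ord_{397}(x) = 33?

φ(397) = 397 − 1 = 396 = 2^2 · 3^2 · 11.
(Z/397Z)^× is cyclic (|G| = 396); a cyclic group of order m has exactly φ(d) elements of each order d | m, and none otherwise.
33 = 3 · 11 divides 396, and φ(33) = 20.

20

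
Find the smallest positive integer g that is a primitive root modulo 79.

3

φ(79) = 79 − 1 = 78 = 2 · 3 · 13.
g is a primitive root iff g^(78/q) ≢ 1 (mod 79) for each prime q ∈ {2, 3, 13}.
g = 2: 2^39 ≡ 1 — hits 1, so not a primitive root.
g = 3: 3^39 ≡ 78; 3^26 ≡ 23; 3^6 ≡ 18 — none is 1, so 3 is a primitive root.
Hence the least primitive root of 79 is 3.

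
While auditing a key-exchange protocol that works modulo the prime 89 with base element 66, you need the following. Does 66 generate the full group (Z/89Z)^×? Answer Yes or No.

φ(89) = 89 − 1 = 88 = 2^3 · 11.
An element g generates (Z/89Z)^× iff g^(88/q) ≢ 1 (mod 89) for each prime q ∈ {2, 11}.
66^44 ≡ 88 (mod 89)  [q = 2: ≢ 1 ✓]
66^8 ≡ 2 (mod 89)  [q = 11: ≢ 1 ✓]
None equal 1, so ord_89(66) = 88: 66 is a primitive root.

Yes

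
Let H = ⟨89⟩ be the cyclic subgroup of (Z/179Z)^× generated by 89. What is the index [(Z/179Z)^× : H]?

2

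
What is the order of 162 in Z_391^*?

8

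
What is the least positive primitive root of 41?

φ(41) = 41 − 1 = 40 = 2^3 · 5.
Test candidates g = 2, 3, … against the prime factors q ∈ {2, 5} of φ(41): g is a generator iff g^(40/q) ≢ 1 for every such q.
g = 2: 2^20 ≡ 1 — hits 1, so not a primitive root.
g = 3: 3^20 ≡ 40; 3^8 ≡ 1 — hits 1, so not a primitive root.
g = 4: 4^20 ≡ 1 — hits 1, so not a primitive root.
g = 5: 5^20 ≡ 1 — hits 1, so not a primitive root.
g = 6: 6^20 ≡ 40; 6^8 ≡ 10 — none is 1, so 6 is a primitive root.
The smallest primitive root modulo 41 is 6.

6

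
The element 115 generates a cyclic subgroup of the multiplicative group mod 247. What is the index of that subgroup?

18

ord(115) | φ(247) = φ(13·19) = (13−1)·(19−1) = 12·18 = 216 = 2^3 · 3^3.
Divisors of 216: 1, 2, 3, 4, 6, 8, 9, 12, 18, 24, 27, 36, 54, 72, 108, 216.
Check 115^d mod 247 for each divisor in increasing order:
115^1 ≡ 115 (mod 247)
115^2 ≡ 134 (mod 247)
115^3 ≡ 96 (mod 247)
115^4 ≡ 172 (mod 247)
115^6 ≡ 77 (mod 247)
115^8 ≡ 191 (mod 247)
115^9 ≡ 229 (mod 247)
115^12 ≡ 1 (mod 247) ✓
The order of 115 is 12, so the subgroup it generates has 12 elements.
The index is φ(247) / ord(115) = 216 / 12 = 18.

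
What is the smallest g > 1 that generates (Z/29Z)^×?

2

φ(29) = 29 − 1 = 28 = 2^2 · 7.
Test candidates g = 2, 3, … against the prime factors q ∈ {2, 7} of φ(29): g is a generator iff g^(28/q) ≢ 1 for every such q.
g = 2: 2^14 ≡ 28; 2^4 ≡ 16 — none is 1, so 2 is a primitive root.
So 2 is the smallest generator of (Z/29Z)^×.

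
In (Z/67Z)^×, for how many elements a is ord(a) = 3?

φ(67) = 67 − 1 = 66 = 2 · 3 · 11.
Since (Z/67Z)^× is cyclic of order 66, the number of elements of order d is φ(d) when d | 66 and 0 otherwise.
3 | 66, and φ(3) = 3 − 1 = 2.

2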